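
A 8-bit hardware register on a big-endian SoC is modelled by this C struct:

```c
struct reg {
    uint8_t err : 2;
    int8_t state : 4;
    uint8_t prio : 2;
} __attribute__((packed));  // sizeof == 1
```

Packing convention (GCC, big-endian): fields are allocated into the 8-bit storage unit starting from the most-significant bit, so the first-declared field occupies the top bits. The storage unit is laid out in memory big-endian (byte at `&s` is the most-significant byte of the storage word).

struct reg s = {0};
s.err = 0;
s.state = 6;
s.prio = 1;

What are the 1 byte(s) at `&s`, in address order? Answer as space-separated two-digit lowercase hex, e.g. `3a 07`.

19

err:2 = 0 → 0x0 << 6 → word 0x00
state:4 = 6 → 0x6 << 2 → word 0x18
prio:2 = 1 → 0x1 << 0 → word 0x19
word = 0x19 → big-endian bytes:
  [0]=0x19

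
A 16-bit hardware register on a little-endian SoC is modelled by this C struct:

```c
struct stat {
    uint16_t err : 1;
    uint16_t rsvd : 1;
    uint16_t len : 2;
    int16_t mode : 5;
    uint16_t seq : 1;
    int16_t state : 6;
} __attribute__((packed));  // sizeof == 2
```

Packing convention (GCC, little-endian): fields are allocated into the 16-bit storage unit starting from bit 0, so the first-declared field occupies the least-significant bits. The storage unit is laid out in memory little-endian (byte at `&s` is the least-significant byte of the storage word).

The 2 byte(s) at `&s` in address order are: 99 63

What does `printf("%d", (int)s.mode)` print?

-7

[0]=0x99 [1]=0x63 (little-endian) → word 0x6399
err [0+:1] = (word>>0) & 0x1 = 1
rsvd [1+:1] = (word>>1) & 0x1 = 0
len [2+:2] = (word>>2) & 0x3 = 2
mode [4+:5] = (word>>4) & 0x1f = 25  ←
seq [9+:1] = (word>>9) & 0x1 = 1
state [10+:6] = (word>>10) & 0x3f = 24
mode signed 5b, MSB=1: 25 - 32 = -7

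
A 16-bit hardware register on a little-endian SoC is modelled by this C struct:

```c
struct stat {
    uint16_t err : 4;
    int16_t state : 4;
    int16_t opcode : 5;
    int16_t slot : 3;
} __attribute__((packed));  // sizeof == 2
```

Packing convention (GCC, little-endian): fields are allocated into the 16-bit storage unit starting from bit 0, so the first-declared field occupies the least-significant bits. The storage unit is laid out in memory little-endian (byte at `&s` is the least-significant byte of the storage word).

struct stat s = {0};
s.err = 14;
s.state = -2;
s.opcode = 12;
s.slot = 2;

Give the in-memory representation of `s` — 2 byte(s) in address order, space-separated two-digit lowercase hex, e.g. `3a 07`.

ee 4c

[0+:4] err=14 & 0xf = 0xe; word=0x000e
[4+:4] state=-2 & 0xf = 0xe; word=0x00ee
[8+:5] opcode=12 & 0x1f = 0xc; word=0x0cee
[13+:3] slot=2 & 0x7 = 0x2; word=0x4cee
word = 0x4cee → little-endian bytes:
  [0]=0xee  [1]=0x4c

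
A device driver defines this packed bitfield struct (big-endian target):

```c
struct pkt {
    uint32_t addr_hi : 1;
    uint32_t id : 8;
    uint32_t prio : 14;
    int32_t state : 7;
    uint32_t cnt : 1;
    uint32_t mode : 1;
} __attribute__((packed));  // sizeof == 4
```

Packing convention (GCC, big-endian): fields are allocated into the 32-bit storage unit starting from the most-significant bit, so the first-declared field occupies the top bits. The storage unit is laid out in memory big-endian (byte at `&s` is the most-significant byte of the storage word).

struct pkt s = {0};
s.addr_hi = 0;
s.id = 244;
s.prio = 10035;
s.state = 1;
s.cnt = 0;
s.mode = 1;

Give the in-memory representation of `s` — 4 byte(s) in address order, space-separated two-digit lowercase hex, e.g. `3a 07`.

7a 4e 66 05

addr_hi:1 = 0 → 0x0 << 31 → word 0x00000000
id:8 = 244 → 0xf4 << 23 → word 0x7a000000
prio:14 = 10035 → 0x2733 << 9 → word 0x7a4e6600
state:7 = 1 → 0x1 << 2 → word 0x7a4e6604
cnt:1 = 0 → 0x0 << 1 → word 0x7a4e6604
mode:1 = 1 → 0x1 << 0 → word 0x7a4e6605
word = 0x7a4e6605 → big-endian bytes:
  [0]=0x7a  [1]=0x4e  [2]=0x66  [3]=0x05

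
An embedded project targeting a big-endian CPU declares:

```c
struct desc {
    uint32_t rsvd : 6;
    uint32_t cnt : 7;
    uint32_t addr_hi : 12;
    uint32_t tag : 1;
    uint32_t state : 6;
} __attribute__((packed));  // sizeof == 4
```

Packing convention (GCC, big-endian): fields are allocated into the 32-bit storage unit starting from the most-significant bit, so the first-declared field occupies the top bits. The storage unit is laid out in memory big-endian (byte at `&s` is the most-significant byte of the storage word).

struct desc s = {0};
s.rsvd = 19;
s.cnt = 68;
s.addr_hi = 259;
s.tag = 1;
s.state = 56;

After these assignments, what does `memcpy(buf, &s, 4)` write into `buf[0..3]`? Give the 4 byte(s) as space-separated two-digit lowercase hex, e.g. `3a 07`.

rsvd:6 = 19 → 0x13 << 26 → word 0x4c000000
cnt:7 = 68 → 0x44 << 19 → word 0x4e200000
addr_hi:12 = 259 → 0x103 << 7 → word 0x4e208180
tag:1 = 1 → 0x1 << 6 → word 0x4e2081c0
state:6 = 56 → 0x38 << 0 → word 0x4e2081f8
word = 0x4e2081f8 → big-endian bytes:
  [0]=0x4e  [1]=0x20  [2]=0x81  [3]=0xf8

4e 20 81 f8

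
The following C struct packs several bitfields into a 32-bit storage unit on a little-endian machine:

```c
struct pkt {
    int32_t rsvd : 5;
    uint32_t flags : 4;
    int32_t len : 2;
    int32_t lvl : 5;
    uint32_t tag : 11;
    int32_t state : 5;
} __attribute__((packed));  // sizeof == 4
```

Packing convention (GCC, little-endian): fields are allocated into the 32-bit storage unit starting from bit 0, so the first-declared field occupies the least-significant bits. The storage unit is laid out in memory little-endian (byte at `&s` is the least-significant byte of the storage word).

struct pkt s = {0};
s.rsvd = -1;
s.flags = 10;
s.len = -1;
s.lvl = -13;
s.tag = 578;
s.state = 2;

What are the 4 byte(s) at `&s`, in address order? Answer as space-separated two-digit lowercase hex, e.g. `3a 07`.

rsvd (5b) val=-1 bits=0x1f at bit 0: 0x0000001f
flags (4b) val=10 bits=0xa at bit 5: 0x0000015f
len (2b) val=-1 bits=0x3 at bit 9: 0x0000075f
lvl (5b) val=-13 bits=0x13 at bit 11: 0x00009f5f
tag (11b) val=578 bits=0x242 at bit 16: 0x02429f5f
state (5b) val=2 bits=0x2 at bit 27: 0x12429f5f
word = 0x12429f5f → little-endian bytes:
  [0]=0x5f  [1]=0x9f  [2]=0x42  [3]=0x12

5f 9f 42 12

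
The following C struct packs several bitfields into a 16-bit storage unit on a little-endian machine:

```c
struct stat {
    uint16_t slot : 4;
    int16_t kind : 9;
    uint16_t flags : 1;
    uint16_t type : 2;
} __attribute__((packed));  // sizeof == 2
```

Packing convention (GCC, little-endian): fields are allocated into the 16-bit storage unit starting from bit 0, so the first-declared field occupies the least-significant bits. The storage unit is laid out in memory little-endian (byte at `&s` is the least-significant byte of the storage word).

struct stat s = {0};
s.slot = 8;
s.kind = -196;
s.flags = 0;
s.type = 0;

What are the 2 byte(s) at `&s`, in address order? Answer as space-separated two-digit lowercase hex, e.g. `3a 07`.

c8 13

[0+:4] slot=8 & 0xf = 0x8; word=0x0008
[4+:9] kind=-196 & 0x1ff = 0x13c; word=0x13c8
[13+:1] flags=0 & 0x1 = 0x0; word=0x13c8
[14+:2] type=0 & 0x3 = 0x0; word=0x13c8
word = 0x13c8 → little-endian bytes:
  [0]=0xc8  [1]=0x13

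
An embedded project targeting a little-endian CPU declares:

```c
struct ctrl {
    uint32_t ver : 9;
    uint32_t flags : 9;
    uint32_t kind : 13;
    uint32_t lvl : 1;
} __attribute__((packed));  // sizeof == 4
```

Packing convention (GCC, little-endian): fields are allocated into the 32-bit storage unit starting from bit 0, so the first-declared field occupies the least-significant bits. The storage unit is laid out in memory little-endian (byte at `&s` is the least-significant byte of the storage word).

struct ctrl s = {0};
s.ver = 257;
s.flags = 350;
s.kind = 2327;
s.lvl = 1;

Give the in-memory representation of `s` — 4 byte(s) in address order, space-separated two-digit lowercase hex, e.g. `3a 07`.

01 bd 5e a4

[0+:9] ver=257 & 0x1ff = 0x101; word=0x00000101
[9+:9] flags=350 & 0x1ff = 0x15e; word=0x0002bd01
[18+:13] kind=2327 & 0x1fff = 0x917; word=0x245ebd01
[31+:1] lvl=1 & 0x1 = 0x1; word=0xa45ebd01
word = 0xa45ebd01 → little-endian bytes:
  [0]=0x01  [1]=0xbd  [2]=0x5e  [3]=0xa4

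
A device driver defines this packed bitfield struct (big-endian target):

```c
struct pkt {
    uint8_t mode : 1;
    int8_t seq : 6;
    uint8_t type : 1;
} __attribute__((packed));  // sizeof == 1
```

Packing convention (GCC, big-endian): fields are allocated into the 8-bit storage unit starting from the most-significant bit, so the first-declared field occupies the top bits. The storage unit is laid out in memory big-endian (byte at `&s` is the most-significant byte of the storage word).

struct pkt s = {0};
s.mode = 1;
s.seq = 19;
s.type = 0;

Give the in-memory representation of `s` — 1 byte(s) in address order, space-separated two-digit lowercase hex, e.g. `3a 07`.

mode (1b) val=1 bits=0x1 at bit 7: 0x80
seq (6b) val=19 bits=0x13 at bit 1: 0xa6
type (1b) val=0 bits=0x0 at bit 0: 0xa6
word = 0xa6 → big-endian bytes:
  [0]=0xa6

a6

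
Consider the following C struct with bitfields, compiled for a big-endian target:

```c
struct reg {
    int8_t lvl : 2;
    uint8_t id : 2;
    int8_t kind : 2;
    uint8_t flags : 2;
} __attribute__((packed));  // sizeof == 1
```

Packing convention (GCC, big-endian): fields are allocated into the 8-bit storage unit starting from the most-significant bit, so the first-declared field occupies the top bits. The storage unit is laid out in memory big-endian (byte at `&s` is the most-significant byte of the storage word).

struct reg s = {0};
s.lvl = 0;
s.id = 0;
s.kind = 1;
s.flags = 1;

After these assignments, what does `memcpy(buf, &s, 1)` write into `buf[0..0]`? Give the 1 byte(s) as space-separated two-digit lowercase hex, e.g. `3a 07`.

05

[6+:2] lvl=0 & 0x3 = 0x0; word=0x00
[4+:2] id=0 & 0x3 = 0x0; word=0x00
[2+:2] kind=1 & 0x3 = 0x1; word=0x04
[0+:2] flags=1 & 0x3 = 0x1; word=0x05
word = 0x05 → big-endian bytes:
  [0]=0x05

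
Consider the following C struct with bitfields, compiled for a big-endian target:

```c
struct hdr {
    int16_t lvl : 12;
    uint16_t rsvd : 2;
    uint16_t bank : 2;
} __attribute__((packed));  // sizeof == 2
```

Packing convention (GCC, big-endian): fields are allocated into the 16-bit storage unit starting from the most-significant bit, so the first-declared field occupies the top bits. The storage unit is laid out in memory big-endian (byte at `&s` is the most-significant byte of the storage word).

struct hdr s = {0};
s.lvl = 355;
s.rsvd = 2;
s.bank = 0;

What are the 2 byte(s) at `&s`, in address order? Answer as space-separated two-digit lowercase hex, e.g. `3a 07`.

16 38

lvl:12 = 355 → 0x163 << 4 → word 0x1630
rsvd:2 = 2 → 0x2 << 2 → word 0x1638
bank:2 = 0 → 0x0 << 0 → word 0x1638
word = 0x1638 → big-endian bytes:
  [0]=0x16  [1]=0x38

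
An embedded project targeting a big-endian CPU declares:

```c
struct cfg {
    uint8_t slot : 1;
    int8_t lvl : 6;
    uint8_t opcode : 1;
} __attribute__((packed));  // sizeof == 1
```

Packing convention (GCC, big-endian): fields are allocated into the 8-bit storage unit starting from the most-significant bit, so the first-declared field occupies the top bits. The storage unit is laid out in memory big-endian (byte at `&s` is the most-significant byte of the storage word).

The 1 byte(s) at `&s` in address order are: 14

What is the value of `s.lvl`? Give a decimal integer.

10

[0]=0x14 (big-endian) → word 0x14
slot:1 @ bit 7 → (0x14>>7)&0x1 = 0x0
lvl:6 @ bit 1 → (0x14>>1)&0x3f = 0xa  ←
opcode:1 @ bit 0 → (0x14>>0)&0x1 = 0x0
lvl signed 6b, MSB=0: value = 10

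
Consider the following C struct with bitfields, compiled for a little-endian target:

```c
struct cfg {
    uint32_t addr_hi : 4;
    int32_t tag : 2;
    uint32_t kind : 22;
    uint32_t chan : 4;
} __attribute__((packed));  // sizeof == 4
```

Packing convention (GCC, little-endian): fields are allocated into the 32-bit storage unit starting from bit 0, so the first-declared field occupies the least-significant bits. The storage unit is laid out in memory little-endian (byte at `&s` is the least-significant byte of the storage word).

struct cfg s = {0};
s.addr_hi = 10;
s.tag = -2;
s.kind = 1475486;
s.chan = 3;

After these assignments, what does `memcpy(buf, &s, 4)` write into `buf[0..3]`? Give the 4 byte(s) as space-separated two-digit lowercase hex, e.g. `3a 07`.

addr_hi:4 = 10 → 0xa << 0 → word 0x0000000a
tag:2 = -2 → 0x2 << 4 → word 0x0000002a
kind:22 = 1475486 → 0x16839e << 6 → word 0x05a0e7aa
chan:4 = 3 → 0x3 << 28 → word 0x35a0e7aa
word = 0x35a0e7aa → little-endian bytes:
  [0]=0xaa  [1]=0xe7  [2]=0xa0  [3]=0x35

aa e7 a0 35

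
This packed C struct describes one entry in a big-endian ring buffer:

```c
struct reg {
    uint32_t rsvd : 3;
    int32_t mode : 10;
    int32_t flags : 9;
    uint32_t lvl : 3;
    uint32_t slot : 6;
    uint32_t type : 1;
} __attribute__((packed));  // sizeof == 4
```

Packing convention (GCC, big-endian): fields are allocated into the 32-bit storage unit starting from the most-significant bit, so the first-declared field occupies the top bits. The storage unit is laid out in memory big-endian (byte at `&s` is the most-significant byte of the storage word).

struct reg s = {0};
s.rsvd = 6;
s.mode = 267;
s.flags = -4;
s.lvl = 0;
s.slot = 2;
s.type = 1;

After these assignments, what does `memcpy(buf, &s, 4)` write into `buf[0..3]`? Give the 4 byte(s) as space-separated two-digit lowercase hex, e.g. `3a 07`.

rsvd (3b) val=6 bits=0x6 at bit 29: 0xc0000000
mode (10b) val=267 bits=0x10b at bit 19: 0xc8580000
flags (9b) val=-4 bits=0x1fc at bit 10: 0xc85ff000
lvl (3b) val=0 bits=0x0 at bit 7: 0xc85ff000
slot (6b) val=2 bits=0x2 at bit 1: 0xc85ff004
type (1b) val=1 bits=0x1 at bit 0: 0xc85ff005
word = 0xc85ff005 → big-endian bytes:
  [0]=0xc8  [1]=0x5f  [2]=0xf0  [3]=0x05

c8 5f f0 05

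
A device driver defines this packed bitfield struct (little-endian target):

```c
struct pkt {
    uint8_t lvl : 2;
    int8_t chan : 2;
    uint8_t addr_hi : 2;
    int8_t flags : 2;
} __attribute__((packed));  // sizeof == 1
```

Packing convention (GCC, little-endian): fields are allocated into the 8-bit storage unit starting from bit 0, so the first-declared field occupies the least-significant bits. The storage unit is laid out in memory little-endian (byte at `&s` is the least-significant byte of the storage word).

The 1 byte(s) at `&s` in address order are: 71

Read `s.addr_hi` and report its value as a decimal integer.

3

[0]=0x71 (little-endian) → word 0x71
lvl [0+:2] = (word>>0) & 0x3 = 1
chan [2+:2] = (word>>2) & 0x3 = 0
addr_hi [4+:2] = (word>>4) & 0x3 = 3  ←
flags [6+:2] = (word>>6) & 0x3 = 1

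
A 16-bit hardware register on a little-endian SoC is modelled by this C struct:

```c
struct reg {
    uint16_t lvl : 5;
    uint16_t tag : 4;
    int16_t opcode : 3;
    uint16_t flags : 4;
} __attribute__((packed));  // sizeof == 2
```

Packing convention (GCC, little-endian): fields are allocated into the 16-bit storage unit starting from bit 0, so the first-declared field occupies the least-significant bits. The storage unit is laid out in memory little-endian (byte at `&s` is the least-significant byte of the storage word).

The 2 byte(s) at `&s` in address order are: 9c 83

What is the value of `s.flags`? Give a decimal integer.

8

[0]=0x9c [1]=0x83 (little-endian) → word 0x839c
lvl:5 @ bit 0 → (0x839c>>0)&0x1f = 0x1c
tag:4 @ bit 5 → (0x839c>>5)&0xf = 0xc
opcode:3 @ bit 9 → (0x839c>>9)&0x7 = 0x1
flags:4 @ bit 12 → (0x839c>>12)&0xf = 0x8  ←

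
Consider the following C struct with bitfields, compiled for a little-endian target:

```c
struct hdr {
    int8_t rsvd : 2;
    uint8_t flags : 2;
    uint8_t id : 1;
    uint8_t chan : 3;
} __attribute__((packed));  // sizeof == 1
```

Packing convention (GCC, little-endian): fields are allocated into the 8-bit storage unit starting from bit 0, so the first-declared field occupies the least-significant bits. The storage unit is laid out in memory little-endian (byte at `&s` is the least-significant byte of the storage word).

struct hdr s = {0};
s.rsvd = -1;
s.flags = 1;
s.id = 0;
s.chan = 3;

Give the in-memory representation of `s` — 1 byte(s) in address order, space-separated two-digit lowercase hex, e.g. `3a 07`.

67

rsvd (2b) val=-1 bits=0x3 at bit 0: 0x03
flags (2b) val=1 bits=0x1 at bit 2: 0x07
id (1b) val=0 bits=0x0 at bit 4: 0x07
chan (3b) val=3 bits=0x3 at bit 5: 0x67
word = 0x67 → little-endian bytes:
  [0]=0x67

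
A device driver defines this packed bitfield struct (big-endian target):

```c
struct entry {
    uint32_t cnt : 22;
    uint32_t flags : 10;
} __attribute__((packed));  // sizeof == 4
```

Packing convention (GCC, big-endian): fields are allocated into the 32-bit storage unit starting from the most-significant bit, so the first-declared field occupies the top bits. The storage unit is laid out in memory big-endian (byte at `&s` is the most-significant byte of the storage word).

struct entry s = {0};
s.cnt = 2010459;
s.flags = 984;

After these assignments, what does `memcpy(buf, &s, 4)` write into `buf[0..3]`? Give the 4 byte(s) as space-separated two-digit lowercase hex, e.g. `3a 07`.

cnt:22 = 2010459 → 0x1ead5b << 10 → word 0x7ab56c00
flags:10 = 984 → 0x3d8 << 0 → word 0x7ab56fd8
word = 0x7ab56fd8 → big-endian bytes:
  [0]=0x7a  [1]=0xb5  [2]=0x6f  [3]=0xd8

7a b5 6f d8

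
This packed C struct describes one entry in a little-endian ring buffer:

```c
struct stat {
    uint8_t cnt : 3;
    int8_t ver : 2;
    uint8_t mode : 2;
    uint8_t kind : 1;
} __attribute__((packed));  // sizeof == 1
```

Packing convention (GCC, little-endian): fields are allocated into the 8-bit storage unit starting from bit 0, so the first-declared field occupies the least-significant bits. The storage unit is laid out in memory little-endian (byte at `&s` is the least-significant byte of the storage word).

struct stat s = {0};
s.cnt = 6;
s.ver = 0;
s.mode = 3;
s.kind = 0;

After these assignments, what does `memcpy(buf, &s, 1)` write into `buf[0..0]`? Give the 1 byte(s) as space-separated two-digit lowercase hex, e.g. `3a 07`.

cnt:3 = 6 → 0x6 << 0 → word 0x06
ver:2 = 0 → 0x0 << 3 → word 0x06
mode:2 = 3 → 0x3 << 5 → word 0x66
kind:1 = 0 → 0x0 << 7 → word 0x66
word = 0x66 → little-endian bytes:
  [0]=0x66

66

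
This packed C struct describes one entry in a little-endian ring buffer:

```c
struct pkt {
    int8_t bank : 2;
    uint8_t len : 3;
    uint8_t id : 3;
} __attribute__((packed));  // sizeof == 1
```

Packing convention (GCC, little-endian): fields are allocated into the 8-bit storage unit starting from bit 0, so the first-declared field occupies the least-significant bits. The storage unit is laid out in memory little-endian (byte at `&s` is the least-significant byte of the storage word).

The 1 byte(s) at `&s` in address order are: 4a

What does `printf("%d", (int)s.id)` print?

[0]=0x4a (little-endian) → word 0x4a
bank [0+:2] = (word>>0) & 0x3 = 2
len [2+:3] = (word>>2) & 0x7 = 2
id [5+:3] = (word>>5) & 0x7 = 2  ←

2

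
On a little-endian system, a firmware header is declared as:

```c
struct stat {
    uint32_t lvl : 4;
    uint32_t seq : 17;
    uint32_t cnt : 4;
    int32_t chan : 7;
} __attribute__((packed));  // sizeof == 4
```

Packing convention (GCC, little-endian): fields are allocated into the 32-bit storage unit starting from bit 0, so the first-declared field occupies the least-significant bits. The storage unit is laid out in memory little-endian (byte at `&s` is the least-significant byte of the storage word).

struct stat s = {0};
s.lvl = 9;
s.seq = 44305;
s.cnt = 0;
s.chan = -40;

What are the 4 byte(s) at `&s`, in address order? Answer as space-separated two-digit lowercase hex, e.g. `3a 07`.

19 d1 0a b0

lvl (4b) val=9 bits=0x9 at bit 0: 0x00000009
seq (17b) val=44305 bits=0xad11 at bit 4: 0x000ad119
cnt (4b) val=0 bits=0x0 at bit 21: 0x000ad119
chan (7b) val=-40 bits=0x58 at bit 25: 0xb00ad119
word = 0xb00ad119 → little-endian bytes:
  [0]=0x19  [1]=0xd1  [2]=0x0a  [3]=0xb0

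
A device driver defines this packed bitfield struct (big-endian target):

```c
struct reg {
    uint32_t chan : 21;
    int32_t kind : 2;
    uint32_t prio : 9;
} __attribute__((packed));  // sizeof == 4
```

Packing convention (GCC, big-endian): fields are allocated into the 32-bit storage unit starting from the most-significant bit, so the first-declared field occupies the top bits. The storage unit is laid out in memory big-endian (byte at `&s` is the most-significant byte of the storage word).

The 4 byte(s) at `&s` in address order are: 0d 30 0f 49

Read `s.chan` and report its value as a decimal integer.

[0]=0x0d [1]=0x30 [2]=0x0f [3]=0x49 (big-endian) → word 0x0d300f49
chan [11+:21] = (word>>11) & 0x1fffff = 108033  ←
kind [9+:2] = (word>>9) & 0x3 = 3
prio [0+:9] = (word>>0) & 0x1ff = 329

108033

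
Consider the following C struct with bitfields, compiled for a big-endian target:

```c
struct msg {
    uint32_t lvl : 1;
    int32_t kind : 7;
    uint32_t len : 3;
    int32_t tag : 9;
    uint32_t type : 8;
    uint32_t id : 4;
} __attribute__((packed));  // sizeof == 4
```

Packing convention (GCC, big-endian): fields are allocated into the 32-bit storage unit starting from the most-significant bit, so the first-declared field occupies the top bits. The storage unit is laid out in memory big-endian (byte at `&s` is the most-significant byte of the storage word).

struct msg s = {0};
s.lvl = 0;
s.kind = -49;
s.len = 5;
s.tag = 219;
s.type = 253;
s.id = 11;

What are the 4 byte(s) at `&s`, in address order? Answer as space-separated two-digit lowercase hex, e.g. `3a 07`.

4f ad bf db

[31+:1] lvl=0 & 0x1 = 0x0; word=0x00000000
[24+:7] kind=-49 & 0x7f = 0x4f; word=0x4f000000
[21+:3] len=5 & 0x7 = 0x5; word=0x4fa00000
[12+:9] tag=219 & 0x1ff = 0xdb; word=0x4fadb000
[4+:8] type=253 & 0xff = 0xfd; word=0x4fadbfd0
[0+:4] id=11 & 0xf = 0xb; word=0x4fadbfdb
word = 0x4fadbfdb → big-endian bytes:
  [0]=0x4f  [1]=0xad  [2]=0xbf  [3]=0xdb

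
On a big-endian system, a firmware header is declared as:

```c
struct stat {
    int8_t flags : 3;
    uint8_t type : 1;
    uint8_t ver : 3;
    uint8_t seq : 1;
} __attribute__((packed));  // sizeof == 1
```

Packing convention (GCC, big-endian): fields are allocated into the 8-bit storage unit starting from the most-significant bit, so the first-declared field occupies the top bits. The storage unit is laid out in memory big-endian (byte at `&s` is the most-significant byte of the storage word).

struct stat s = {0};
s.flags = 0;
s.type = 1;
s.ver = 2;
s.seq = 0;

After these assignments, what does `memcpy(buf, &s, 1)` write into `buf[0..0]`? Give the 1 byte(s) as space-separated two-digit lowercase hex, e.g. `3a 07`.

14

flags:3 = 0 → 0x0 << 5 → word 0x00
type:1 = 1 → 0x1 << 4 → word 0x10
ver:3 = 2 → 0x2 << 1 → word 0x14
seq:1 = 0 → 0x0 << 0 → word 0x14
word = 0x14 → big-endian bytes:
  [0]=0x14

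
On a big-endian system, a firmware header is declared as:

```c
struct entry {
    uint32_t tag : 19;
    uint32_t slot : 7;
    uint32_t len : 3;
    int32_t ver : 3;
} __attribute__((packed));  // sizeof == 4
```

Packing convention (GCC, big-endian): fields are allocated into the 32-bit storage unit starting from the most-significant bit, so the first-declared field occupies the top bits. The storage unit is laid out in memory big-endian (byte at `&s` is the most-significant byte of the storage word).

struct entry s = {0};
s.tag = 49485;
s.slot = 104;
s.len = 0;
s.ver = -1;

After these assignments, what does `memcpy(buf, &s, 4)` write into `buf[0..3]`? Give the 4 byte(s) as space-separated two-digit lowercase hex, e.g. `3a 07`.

18 29 ba 07

tag (19b) val=49485 bits=0xc14d at bit 13: 0x1829a000
slot (7b) val=104 bits=0x68 at bit 6: 0x1829ba00
len (3b) val=0 bits=0x0 at bit 3: 0x1829ba00
ver (3b) val=-1 bits=0x7 at bit 0: 0x1829ba07
word = 0x1829ba07 → big-endian bytes:
  [0]=0x18  [1]=0x29  [2]=0xba  [3]=0x07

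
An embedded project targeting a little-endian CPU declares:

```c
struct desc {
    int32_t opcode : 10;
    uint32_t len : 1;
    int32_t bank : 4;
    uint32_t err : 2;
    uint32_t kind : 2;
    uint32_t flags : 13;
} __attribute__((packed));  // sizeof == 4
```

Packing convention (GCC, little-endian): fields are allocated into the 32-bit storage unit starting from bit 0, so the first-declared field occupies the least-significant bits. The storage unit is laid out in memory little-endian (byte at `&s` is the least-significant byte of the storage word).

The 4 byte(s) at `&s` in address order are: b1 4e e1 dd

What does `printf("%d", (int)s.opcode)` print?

[0]=0xb1 [1]=0x4e [2]=0xe1 [3]=0xdd (little-endian) → word 0xdde14eb1
opcode:10 @ bit 0 → (0xdde14eb1>>0)&0x3ff = 0x2b1  ←
len:1 @ bit 10 → (0xdde14eb1>>10)&0x1 = 0x1
bank:4 @ bit 11 → (0xdde14eb1>>11)&0xf = 0x9
err:2 @ bit 15 → (0xdde14eb1>>15)&0x3 = 0x2
kind:2 @ bit 17 → (0xdde14eb1>>17)&0x3 = 0x0
flags:13 @ bit 19 → (0xdde14eb1>>19)&0x1fff = 0x1bbc
opcode signed 10b, MSB=1: 689 - 1024 = -335

-335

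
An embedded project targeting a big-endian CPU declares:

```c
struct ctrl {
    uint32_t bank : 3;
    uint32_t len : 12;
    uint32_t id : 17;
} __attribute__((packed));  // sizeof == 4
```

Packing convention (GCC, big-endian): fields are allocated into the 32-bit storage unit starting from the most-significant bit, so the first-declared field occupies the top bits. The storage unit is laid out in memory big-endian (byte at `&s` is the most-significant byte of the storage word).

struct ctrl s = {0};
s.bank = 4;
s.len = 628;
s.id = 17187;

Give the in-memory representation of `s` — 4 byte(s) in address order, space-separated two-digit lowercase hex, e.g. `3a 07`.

84 e8 43 23

bank (3b) val=4 bits=0x4 at bit 29: 0x80000000
len (12b) val=628 bits=0x274 at bit 17: 0x84e80000
id (17b) val=17187 bits=0x4323 at bit 0: 0x84e84323
word = 0x84e84323 → big-endian bytes:
  [0]=0x84  [1]=0xe8  [2]=0x43  [3]=0x23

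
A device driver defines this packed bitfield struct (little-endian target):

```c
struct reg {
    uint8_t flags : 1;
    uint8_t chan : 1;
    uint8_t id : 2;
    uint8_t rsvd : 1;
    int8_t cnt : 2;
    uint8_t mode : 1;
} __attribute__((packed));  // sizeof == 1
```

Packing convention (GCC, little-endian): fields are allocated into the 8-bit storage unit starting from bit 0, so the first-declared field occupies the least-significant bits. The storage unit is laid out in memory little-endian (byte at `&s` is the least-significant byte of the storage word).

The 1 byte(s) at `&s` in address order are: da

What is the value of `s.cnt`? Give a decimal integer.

-2

[0]=0xda (little-endian) → word 0xda
flags [0+:1] = (word>>0) & 0x1 = 0
chan [1+:1] = (word>>1) & 0x1 = 1
id [2+:2] = (word>>2) & 0x3 = 2
rsvd [4+:1] = (word>>4) & 0x1 = 1
cnt [5+:2] = (word>>5) & 0x3 = 2  ←
mode [7+:1] = (word>>7) & 0x1 = 1
cnt signed 2b, MSB=1: 2 - 4 = -2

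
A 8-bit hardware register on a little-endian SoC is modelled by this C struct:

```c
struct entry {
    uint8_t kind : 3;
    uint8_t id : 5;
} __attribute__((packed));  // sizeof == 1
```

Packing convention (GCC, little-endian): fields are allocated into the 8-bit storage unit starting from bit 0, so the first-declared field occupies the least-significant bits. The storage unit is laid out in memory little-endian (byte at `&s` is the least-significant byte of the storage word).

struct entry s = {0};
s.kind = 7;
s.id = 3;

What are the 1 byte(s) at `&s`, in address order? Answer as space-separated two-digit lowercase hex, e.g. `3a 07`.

1f

kind (3b) val=7 bits=0x7 at bit 0: 0x07
id (5b) val=3 bits=0x3 at bit 3: 0x1f
word = 0x1f → little-endian bytes:
  [0]=0x1f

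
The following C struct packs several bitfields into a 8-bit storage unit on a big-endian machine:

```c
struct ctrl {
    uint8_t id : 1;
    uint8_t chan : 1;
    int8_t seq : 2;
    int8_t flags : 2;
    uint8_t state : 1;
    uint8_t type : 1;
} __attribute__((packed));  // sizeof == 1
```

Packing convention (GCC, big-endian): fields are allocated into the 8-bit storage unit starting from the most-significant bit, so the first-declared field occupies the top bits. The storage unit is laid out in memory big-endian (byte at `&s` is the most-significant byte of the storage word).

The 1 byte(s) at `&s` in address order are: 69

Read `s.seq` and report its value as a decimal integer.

[0]=0x69 (big-endian) → word 0x69
id:1 @ bit 7 → (0x69>>7)&0x1 = 0x0
chan:1 @ bit 6 → (0x69>>6)&0x1 = 0x1
seq:2 @ bit 4 → (0x69>>4)&0x3 = 0x2  ←
flags:2 @ bit 2 → (0x69>>2)&0x3 = 0x2
state:1 @ bit 1 → (0x69>>1)&0x1 = 0x0
type:1 @ bit 0 → (0x69>>0)&0x1 = 0x1
seq signed 2b, MSB=1: 2 - 4 = -2

-2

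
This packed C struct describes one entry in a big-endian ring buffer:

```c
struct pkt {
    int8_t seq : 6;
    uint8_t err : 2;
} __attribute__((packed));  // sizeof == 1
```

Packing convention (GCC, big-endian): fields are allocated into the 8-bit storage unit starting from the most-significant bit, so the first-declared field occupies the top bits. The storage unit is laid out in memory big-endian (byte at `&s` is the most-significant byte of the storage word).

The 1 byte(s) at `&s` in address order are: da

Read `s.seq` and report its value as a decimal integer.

[0]=0xda (big-endian) → word 0xda
seq [2+:6] = (word>>2) & 0x3f = 54  ←
err [0+:2] = (word>>0) & 0x3 = 2
seq signed 6b, MSB=1: 54 - 64 = -10

-10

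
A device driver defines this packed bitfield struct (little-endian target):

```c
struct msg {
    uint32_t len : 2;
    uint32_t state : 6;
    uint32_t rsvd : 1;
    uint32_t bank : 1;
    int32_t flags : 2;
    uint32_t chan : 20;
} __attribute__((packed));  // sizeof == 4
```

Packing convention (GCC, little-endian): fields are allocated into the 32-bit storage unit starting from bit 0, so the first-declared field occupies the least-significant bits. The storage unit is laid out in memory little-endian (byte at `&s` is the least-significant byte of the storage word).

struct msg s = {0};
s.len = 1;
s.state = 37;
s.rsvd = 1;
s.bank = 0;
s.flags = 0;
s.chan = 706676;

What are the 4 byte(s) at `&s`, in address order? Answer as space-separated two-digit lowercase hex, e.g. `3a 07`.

95 41 87 ac

[0+:2] len=1 & 0x3 = 0x1; word=0x00000001
[2+:6] state=37 & 0x3f = 0x25; word=0x00000095
[8+:1] rsvd=1 & 0x1 = 0x1; word=0x00000195
[9+:1] bank=0 & 0x1 = 0x0; word=0x00000195
[10+:2] flags=0 & 0x3 = 0x0; word=0x00000195
[12+:20] chan=706676 & 0xfffff = 0xac874; word=0xac874195
word = 0xac874195 → little-endian bytes:
  [0]=0x95  [1]=0x41  [2]=0x87  [3]=0xac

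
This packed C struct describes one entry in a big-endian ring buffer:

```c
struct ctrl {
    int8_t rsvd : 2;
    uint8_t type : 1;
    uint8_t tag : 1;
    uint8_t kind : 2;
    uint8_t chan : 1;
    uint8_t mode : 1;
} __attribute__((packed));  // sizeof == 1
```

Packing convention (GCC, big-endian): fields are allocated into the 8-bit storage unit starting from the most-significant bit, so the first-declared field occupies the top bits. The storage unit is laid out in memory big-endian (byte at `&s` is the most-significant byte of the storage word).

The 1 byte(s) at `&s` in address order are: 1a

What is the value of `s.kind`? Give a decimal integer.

2

[0]=0x1a (big-endian) → word 0x1a
rsvd:2 @ bit 6 → (0x1a>>6)&0x3 = 0x0
type:1 @ bit 5 → (0x1a>>5)&0x1 = 0x0
tag:1 @ bit 4 → (0x1a>>4)&0x1 = 0x1
kind:2 @ bit 2 → (0x1a>>2)&0x3 = 0x2  ←
chan:1 @ bit 1 → (0x1a>>1)&0x1 = 0x1
mode:1 @ bit 0 → (0x1a>>0)&0x1 = 0x0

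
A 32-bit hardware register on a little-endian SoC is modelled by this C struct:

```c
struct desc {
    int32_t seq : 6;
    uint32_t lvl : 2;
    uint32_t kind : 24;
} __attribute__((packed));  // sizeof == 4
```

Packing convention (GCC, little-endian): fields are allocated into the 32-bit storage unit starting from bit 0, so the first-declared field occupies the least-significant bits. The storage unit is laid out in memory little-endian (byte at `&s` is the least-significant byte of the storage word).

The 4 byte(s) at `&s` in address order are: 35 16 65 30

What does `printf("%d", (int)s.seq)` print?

[0]=0x35 [1]=0x16 [2]=0x65 [3]=0x30 (little-endian) → word 0x30651635
seq:6 @ bit 0 → (0x30651635>>0)&0x3f = 0x35  ←
lvl:2 @ bit 6 → (0x30651635>>6)&0x3 = 0x0
kind:24 @ bit 8 → (0x30651635>>8)&0xffffff = 0x306516
seq signed 6b, MSB=1: 53 - 64 = -11

-11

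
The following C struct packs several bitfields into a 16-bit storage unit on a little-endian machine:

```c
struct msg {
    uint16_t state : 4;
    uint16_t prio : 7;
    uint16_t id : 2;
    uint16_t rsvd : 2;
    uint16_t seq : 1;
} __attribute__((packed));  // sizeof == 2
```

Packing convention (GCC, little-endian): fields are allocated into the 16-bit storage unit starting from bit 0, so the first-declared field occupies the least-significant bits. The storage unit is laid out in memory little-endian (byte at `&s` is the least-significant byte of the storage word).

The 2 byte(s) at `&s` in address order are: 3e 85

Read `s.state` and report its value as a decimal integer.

14

[0]=0x3e [1]=0x85 (little-endian) → word 0x853e
state [0+:4] = (word>>0) & 0xf = 14  ←
prio [4+:7] = (word>>4) & 0x7f = 83
id [11+:2] = (word>>11) & 0x3 = 0
rsvd [13+:2] = (word>>13) & 0x3 = 0
seq [15+:1] = (word>>15) & 0x1 = 1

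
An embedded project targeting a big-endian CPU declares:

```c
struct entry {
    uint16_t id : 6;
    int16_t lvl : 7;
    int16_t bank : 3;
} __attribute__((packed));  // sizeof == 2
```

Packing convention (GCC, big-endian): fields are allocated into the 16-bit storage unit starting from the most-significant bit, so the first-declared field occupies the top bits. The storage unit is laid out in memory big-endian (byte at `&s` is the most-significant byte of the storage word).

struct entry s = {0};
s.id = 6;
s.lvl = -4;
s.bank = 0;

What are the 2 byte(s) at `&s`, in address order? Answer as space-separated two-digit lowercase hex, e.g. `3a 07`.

1b e0

[10+:6] id=6 & 0x3f = 0x6; word=0x1800
[3+:7] lvl=-4 & 0x7f = 0x7c; word=0x1be0
[0+:3] bank=0 & 0x7 = 0x0; word=0x1be0
word = 0x1be0 → big-endian bytes:
  [0]=0x1b  [1]=0xe0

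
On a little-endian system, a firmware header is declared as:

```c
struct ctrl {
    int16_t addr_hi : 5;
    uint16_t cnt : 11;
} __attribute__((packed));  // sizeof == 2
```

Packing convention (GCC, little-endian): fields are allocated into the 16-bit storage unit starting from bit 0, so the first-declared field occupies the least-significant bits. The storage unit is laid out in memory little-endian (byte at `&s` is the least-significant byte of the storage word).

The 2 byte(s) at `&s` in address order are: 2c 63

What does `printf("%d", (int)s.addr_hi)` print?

[0]=0x2c [1]=0x63 (little-endian) → word 0x632c
addr_hi:5 @ bit 0 → (0x632c>>0)&0x1f = 0xc  ←
cnt:11 @ bit 5 → (0x632c>>5)&0x7ff = 0x319
addr_hi signed 5b, MSB=0: value = 12

12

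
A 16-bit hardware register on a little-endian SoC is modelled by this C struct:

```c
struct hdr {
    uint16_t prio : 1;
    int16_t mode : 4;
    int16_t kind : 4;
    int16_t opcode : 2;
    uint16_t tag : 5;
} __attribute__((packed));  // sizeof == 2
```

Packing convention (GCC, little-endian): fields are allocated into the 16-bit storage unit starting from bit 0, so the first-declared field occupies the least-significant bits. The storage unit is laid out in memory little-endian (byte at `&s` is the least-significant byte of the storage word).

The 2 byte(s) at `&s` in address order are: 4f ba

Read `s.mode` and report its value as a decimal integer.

7

[0]=0x4f [1]=0xba (little-endian) → word 0xba4f
prio:1 @ bit 0 → (0xba4f>>0)&0x1 = 0x1
mode:4 @ bit 1 → (0xba4f>>1)&0xf = 0x7  ←
kind:4 @ bit 5 → (0xba4f>>5)&0xf = 0x2
opcode:2 @ bit 9 → (0xba4f>>9)&0x3 = 0x1
tag:5 @ bit 11 → (0xba4f>>11)&0x1f = 0x17
mode signed 4b, MSB=0: value = 7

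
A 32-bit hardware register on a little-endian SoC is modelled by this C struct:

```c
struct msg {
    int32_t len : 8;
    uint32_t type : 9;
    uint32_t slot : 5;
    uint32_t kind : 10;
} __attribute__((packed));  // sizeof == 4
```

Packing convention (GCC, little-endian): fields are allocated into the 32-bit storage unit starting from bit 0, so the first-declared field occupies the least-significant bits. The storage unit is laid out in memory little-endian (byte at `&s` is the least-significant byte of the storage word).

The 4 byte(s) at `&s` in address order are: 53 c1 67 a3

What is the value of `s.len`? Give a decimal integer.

[0]=0x53 [1]=0xc1 [2]=0x67 [3]=0xa3 (little-endian) → word 0xa367c153
len [0+:8] = (word>>0) & 0xff = 83  ←
type [8+:9] = (word>>8) & 0x1ff = 449
slot [17+:5] = (word>>17) & 0x1f = 19
kind [22+:10] = (word>>22) & 0x3ff = 653
len signed 8b, MSB=0: value = 83

83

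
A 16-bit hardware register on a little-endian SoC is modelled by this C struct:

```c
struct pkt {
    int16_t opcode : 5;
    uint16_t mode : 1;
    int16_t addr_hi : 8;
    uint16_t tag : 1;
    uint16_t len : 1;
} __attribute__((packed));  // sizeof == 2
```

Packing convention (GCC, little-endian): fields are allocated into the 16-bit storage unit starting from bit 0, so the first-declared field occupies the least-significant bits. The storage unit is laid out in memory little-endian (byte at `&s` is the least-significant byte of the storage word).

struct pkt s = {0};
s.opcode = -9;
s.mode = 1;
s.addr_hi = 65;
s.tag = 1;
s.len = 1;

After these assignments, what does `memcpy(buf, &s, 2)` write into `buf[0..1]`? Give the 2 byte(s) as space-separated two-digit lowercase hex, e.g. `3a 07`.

opcode (5b) val=-9 bits=0x17 at bit 0: 0x0017
mode (1b) val=1 bits=0x1 at bit 5: 0x0037
addr_hi (8b) val=65 bits=0x41 at bit 6: 0x1077
tag (1b) val=1 bits=0x1 at bit 14: 0x5077
len (1b) val=1 bits=0x1 at bit 15: 0xd077
word = 0xd077 → little-endian bytes:
  [0]=0x77  [1]=0xd0

77 d0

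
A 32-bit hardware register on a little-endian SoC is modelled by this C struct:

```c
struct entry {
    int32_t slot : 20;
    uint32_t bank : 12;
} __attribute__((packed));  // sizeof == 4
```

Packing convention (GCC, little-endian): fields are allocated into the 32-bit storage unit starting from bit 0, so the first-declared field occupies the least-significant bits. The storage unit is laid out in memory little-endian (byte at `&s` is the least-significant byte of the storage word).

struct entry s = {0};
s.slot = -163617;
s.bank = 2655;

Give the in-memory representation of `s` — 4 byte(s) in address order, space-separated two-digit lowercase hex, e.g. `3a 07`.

slot (20b) val=-163617 bits=0xd80df at bit 0: 0x000d80df
bank (12b) val=2655 bits=0xa5f at bit 20: 0xa5fd80df
word = 0xa5fd80df → little-endian bytes:
  [0]=0xdf  [1]=0x80  [2]=0xfd  [3]=0xa5

df 80 fd a5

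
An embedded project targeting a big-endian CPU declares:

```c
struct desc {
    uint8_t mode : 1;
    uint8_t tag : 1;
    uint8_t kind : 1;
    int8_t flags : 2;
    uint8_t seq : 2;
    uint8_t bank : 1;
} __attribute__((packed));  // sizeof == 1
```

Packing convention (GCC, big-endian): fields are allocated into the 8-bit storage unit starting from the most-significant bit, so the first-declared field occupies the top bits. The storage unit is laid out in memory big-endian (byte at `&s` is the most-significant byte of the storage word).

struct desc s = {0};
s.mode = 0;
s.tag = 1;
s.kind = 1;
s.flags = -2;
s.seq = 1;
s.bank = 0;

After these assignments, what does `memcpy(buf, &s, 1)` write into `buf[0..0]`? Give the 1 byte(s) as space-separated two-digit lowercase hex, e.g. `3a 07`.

mode (1b) val=0 bits=0x0 at bit 7: 0x00
tag (1b) val=1 bits=0x1 at bit 6: 0x40
kind (1b) val=1 bits=0x1 at bit 5: 0x60
flags (2b) val=-2 bits=0x2 at bit 3: 0x70
seq (2b) val=1 bits=0x1 at bit 1: 0x72
bank (1b) val=0 bits=0x0 at bit 0: 0x72
word = 0x72 → big-endian bytes:
  [0]=0x72

72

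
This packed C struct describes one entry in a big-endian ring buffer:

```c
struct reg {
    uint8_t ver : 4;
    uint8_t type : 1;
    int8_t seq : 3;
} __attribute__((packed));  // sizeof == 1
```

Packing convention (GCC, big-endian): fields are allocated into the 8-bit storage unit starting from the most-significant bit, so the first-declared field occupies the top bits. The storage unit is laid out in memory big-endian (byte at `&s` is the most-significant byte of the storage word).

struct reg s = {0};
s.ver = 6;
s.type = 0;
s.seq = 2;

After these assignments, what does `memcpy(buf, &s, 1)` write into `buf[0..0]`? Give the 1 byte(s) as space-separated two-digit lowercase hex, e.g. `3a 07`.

62

[4+:4] ver=6 & 0xf = 0x6; word=0x60
[3+:1] type=0 & 0x1 = 0x0; word=0x60
[0+:3] seq=2 & 0x7 = 0x2; word=0x62
word = 0x62 → big-endian bytes:
  [0]=0x62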